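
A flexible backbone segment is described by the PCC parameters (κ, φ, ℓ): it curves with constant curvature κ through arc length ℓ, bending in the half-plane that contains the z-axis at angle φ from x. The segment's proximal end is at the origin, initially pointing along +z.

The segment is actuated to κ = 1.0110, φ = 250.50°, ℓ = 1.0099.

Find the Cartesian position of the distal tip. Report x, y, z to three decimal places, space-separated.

-0.158 -0.445 0.843

θ = κ·ℓ = 1.0110 × 1.0099 = 1.02101 rad
ρ = (1 − cos θ)/κ = (1 − 0.52251)/1.0110 = 0.47230
z = sin θ / κ = 0.85264/1.0110 = 0.84336
x = ρ cos φ = 0.47230 × cos(250.50°) = -0.15766
y = ρ sin φ = 0.47230 × sin(250.50°) = -0.44521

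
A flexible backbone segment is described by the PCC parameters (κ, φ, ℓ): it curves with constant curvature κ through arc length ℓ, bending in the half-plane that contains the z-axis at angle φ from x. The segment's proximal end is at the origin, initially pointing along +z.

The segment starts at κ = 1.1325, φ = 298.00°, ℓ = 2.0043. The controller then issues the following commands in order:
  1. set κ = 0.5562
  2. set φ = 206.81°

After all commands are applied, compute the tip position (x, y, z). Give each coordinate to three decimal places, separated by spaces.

initial: κ=1.1325, φ=298.00°, ℓ=2.0043
cmd 1: set κ=0.5562 → (κ,φ,ℓ)=(0.5562,298.00°,2.0043) → tip=(0.4724,-0.8884,1.6142)
cmd 2: set φ=206.81° → (κ,φ,ℓ)=(0.5562,206.81°,2.0043) → tip=(-0.8980,-0.4538,1.6142)

-0.898 -0.454 1.614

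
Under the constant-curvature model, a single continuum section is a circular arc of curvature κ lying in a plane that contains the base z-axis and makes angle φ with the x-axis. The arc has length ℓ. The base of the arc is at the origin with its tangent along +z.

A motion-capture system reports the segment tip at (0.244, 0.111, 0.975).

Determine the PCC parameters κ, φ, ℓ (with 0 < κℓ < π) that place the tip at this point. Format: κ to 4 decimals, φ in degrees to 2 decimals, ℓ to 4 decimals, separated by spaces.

ρ = √(x²+y²) = √(0.244² + 0.111²) = 0.26806
φ = atan2(y, x) mod 360° = atan2(0.111, 0.244) = 24.4616°
|p|² = ρ² + z² = 0.26806² + 0.975² = 1.02248
κ = 2ρ / |p|² = 2×0.26806 / 1.02248 = 0.52434
θ = 2·atan2(ρ, z) = 2·atan2(0.26806, 0.975) = 0.53661 rad
ℓ = θ/κ = 0.53661/0.52434 = 1.02341

0.5243 24.46 1.0234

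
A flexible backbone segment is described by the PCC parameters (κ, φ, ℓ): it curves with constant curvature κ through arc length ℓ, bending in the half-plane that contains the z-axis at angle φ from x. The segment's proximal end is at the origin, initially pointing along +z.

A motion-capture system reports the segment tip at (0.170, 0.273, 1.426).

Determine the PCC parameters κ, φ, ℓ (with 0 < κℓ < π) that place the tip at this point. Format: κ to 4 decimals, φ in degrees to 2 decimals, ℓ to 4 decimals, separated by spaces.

ρ = √(x²+y²) = √(0.170² + 0.273²) = 0.32160
φ = atan2(y, x) mod 360° = atan2(0.273, 0.170) = 58.0890°
|p|² = ρ² + z² = 0.32160² + 1.426² = 2.13691
κ = 2ρ / |p|² = 2×0.32160 / 2.13691 = 0.30100
θ = 2·atan2(ρ, z) = 2·atan2(0.32160, 1.426) = 0.44364 rad
ℓ = θ/κ = 0.44364/0.30100 = 1.47387

0.3010 58.09 1.4739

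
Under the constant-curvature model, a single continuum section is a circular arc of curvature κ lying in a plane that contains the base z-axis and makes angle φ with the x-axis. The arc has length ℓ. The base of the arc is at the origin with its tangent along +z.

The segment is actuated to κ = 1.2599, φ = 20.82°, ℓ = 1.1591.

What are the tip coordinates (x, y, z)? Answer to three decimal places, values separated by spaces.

θ = κ·ℓ = 1.2599 × 1.1591 = 1.46035 rad
ρ = (1 − cos θ)/κ = (1 − 0.11022)/1.2599 = 0.70623
z = sin θ / κ = 0.99391/1.2599 = 0.78888
x = ρ cos φ = 0.70623 × cos(20.82°) = 0.66011
y = ρ sin φ = 0.70623 × sin(20.82°) = 0.25102

0.660 0.251 0.789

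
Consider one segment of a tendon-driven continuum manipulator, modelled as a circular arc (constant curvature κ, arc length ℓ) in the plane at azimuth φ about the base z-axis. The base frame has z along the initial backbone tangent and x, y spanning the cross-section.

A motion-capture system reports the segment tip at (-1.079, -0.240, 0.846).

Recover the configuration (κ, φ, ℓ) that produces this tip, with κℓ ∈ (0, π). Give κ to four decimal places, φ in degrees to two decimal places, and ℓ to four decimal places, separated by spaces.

1.1410 192.54 1.6083

ρ = √(x²+y²) = √(-1.079² + -0.240²) = 1.10537
φ = atan2(y, x) mod 360° = atan2(-0.240, -1.079) = 192.5401°
|p|² = ρ² + z² = 1.10537² + 0.846² = 1.93756
κ = 2ρ / |p|² = 2×1.10537 / 1.93756 = 1.14099
θ = 2·atan2(ρ, z) = 2·atan2(1.10537, 0.846) = 1.83508 rad
ℓ = θ/κ = 1.83508/1.14099 = 1.60832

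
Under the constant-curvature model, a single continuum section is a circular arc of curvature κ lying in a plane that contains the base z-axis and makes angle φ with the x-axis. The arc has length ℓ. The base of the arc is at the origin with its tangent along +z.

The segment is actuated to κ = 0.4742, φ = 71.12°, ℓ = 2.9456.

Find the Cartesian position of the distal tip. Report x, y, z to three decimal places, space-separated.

0.564 1.650 2.077

θ = κ·ℓ = 0.4742 × 2.9456 = 1.39680 rad
ρ = (1 − cos θ)/κ = (1 − 0.17312)/0.4742 = 1.74374
z = sin θ / κ = 0.98490/0.4742 = 2.07697
x = ρ cos φ = 1.74374 × cos(71.12°) = 0.56425
y = ρ sin φ = 1.74374 × sin(71.12°) = 1.64993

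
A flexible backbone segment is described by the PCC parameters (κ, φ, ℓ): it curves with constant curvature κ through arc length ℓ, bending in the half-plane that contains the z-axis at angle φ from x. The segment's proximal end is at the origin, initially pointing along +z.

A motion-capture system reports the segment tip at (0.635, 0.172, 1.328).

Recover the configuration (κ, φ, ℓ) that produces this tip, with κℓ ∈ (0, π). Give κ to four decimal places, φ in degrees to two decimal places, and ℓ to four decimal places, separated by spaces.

0.5991 15.16 1.5356

ρ = √(x²+y²) = √(0.635² + 0.172²) = 0.65788
φ = atan2(y, x) mod 360° = atan2(0.172, 0.635) = 15.1558°
|p|² = ρ² + z² = 0.65788² + 1.328² = 2.19639
κ = 2ρ / |p|² = 2×0.65788 / 2.19639 = 0.59906
θ = 2·atan2(ρ, z) = 2·atan2(0.65788, 1.328) = 0.91991 rad
ℓ = θ/κ = 0.91991/0.59906 = 1.53560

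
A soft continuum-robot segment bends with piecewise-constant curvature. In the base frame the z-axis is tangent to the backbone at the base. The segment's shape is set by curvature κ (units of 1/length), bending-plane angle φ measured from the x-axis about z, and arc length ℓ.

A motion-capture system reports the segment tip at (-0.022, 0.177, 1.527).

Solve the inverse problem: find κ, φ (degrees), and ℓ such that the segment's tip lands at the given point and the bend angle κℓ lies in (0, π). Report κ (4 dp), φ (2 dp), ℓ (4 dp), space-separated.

ρ = √(x²+y²) = √(-0.022² + 0.177²) = 0.17836
φ = atan2(y, x) mod 360° = atan2(0.177, -0.022) = 97.0852°
|p|² = ρ² + z² = 0.17836² + 1.527² = 2.36354
κ = 2ρ / |p|² = 2×0.17836 / 2.36354 = 0.15093
θ = 2·atan2(ρ, z) = 2·atan2(0.17836, 1.527) = 0.23256 rad
ℓ = θ/κ = 0.23256/0.15093 = 1.54085

0.1509 97.09 1.5409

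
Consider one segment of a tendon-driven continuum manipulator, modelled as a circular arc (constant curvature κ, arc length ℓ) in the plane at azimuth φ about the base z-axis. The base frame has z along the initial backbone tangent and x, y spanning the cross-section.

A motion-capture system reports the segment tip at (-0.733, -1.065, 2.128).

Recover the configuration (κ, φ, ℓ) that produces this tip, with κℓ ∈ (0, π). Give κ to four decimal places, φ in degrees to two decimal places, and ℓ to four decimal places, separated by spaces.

0.4171 235.46 2.6181

ρ = √(x²+y²) = √(-0.733² + -1.065²) = 1.29287
φ = atan2(y, x) mod 360° = atan2(-1.065, -0.733) = 235.4618°
|p|² = ρ² + z² = 1.29287² + 2.128² = 6.19990
κ = 2ρ / |p|² = 2×1.29287 / 6.19990 = 0.41706
θ = 2·atan2(ρ, z) = 2·atan2(1.29287, 2.128) = 1.09191 rad
ℓ = θ/κ = 1.09191/0.41706 = 2.61810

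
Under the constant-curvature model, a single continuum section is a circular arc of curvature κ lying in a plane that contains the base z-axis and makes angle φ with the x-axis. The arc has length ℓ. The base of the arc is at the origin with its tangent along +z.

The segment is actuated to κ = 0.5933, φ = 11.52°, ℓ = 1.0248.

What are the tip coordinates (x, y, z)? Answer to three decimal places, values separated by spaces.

θ = κ·ℓ = 0.5933 × 1.0248 = 0.60801 rad
ρ = (1 − cos θ)/κ = (1 − 0.82078)/0.5933 = 0.30207
z = sin θ / κ = 0.57124/0.5933 = 0.96282
x = ρ cos φ = 0.30207 × cos(11.52°) = 0.29598
y = ρ sin φ = 0.30207 × sin(11.52°) = 0.06033

0.296 0.060 0.963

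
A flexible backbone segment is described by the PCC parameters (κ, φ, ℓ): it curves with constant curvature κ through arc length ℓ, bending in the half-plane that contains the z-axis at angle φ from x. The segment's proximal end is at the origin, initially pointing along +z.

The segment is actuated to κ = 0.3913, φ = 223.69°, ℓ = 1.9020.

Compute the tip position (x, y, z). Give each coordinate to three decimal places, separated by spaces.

-0.489 -0.467 1.731

θ = κ·ℓ = 0.3913 × 1.9020 = 0.74425 rad
ρ = (1 − cos θ)/κ = (1 − 0.73559)/0.3913 = 0.67571
z = sin θ / κ = 0.67742/0.3913 = 1.73121
x = ρ cos φ = 0.67571 × cos(223.69°) = -0.48860
y = ρ sin φ = 0.67571 × sin(223.69°) = -0.46675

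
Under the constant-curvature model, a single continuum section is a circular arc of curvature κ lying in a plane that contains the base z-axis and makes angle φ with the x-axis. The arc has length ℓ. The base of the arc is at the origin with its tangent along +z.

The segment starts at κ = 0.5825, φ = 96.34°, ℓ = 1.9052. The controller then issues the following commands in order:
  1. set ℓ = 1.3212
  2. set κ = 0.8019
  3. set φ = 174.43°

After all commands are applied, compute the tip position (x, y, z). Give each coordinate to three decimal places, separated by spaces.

-0.634 0.062 1.088

initial: κ=0.5825, φ=96.34°, ℓ=1.9052
cmd 1: set ℓ=1.3212 → (κ,φ,ℓ)=(0.5825,96.34°,1.3212) → tip=(-0.0534,0.4808,1.1946)
cmd 2: set κ=0.8019 → (κ,φ,ℓ)=(0.8019,96.34°,1.3212) → tip=(-0.0703,0.6329,1.0875)
cmd 3: set φ=174.43° → (κ,φ,ℓ)=(0.8019,174.43°,1.3212) → tip=(-0.6338,0.0618,1.0875)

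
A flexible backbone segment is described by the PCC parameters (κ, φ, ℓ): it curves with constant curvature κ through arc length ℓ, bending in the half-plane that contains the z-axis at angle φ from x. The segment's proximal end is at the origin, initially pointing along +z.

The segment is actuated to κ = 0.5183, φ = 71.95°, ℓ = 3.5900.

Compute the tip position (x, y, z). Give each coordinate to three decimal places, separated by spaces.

0.769 2.359 1.849

θ = κ·ℓ = 0.5183 × 3.5900 = 1.86070 rad
ρ = (1 − cos θ)/κ = (1 − -0.28586)/0.5183 = 2.48091
z = sin θ / κ = 0.95827/0.5183 = 1.84888
x = ρ cos φ = 2.48091 × cos(71.95°) = 0.76870
y = ρ sin φ = 2.48091 × sin(71.95°) = 2.35882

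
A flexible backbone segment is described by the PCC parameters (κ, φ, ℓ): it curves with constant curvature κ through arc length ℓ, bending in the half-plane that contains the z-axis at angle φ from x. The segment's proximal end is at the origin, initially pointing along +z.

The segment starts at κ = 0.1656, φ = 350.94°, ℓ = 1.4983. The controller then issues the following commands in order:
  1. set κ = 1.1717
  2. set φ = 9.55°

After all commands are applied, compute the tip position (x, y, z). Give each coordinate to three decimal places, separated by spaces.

0.996 0.168 0.839

initial: κ=0.1656, φ=350.94°, ℓ=1.4983
cmd 1: set κ=1.1717 → (κ,φ,ℓ)=(1.1717,350.94°,1.4983) → tip=(0.9976,-0.1591,0.8389)
cmd 2: set φ=9.55° → (κ,φ,ℓ)=(1.1717,9.55°,1.4983) → tip=(0.9963,0.1676,0.8389)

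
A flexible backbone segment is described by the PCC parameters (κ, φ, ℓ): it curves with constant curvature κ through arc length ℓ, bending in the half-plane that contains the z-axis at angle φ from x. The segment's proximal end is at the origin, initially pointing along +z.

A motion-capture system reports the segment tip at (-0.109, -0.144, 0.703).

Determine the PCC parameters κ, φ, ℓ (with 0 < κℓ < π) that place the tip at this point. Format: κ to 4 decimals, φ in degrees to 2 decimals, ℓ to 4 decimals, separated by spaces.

ρ = √(x²+y²) = √(-0.109² + -0.144²) = 0.18060
φ = atan2(y, x) mod 360° = atan2(-0.144, -0.109) = 232.8763°
|p|² = ρ² + z² = 0.18060² + 0.703² = 0.52683
κ = 2ρ / |p|² = 2×0.18060 / 0.52683 = 0.68562
θ = 2·atan2(ρ, z) = 2·atan2(0.18060, 0.703) = 0.50293 rad
ℓ = θ/κ = 0.50293/0.68562 = 0.73353

0.6856 232.88 0.7335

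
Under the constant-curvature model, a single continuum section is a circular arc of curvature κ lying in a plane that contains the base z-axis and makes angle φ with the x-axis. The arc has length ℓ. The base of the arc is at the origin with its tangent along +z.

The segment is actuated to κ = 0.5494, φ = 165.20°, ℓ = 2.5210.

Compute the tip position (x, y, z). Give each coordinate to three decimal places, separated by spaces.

-1.435 0.379 1.789

θ = κ·ℓ = 0.5494 × 2.5210 = 1.38504 rad
ρ = (1 − cos θ)/κ = (1 − 0.18469)/0.5494 = 1.48400
z = sin θ / κ = 0.98280/0.5494 = 1.78885
x = ρ cos φ = 1.48400 × cos(165.20°) = -1.43476
y = ρ sin φ = 1.48400 × sin(165.20°) = 0.37908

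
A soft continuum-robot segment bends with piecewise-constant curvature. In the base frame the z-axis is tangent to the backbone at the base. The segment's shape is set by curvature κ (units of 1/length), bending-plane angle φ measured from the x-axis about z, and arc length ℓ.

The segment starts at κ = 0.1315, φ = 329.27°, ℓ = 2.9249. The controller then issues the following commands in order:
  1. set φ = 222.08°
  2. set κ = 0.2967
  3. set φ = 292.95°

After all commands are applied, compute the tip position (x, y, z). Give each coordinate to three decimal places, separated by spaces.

initial: κ=0.1315, φ=329.27°, ℓ=2.9249
cmd 1: set φ=222.08° → (κ,φ,ℓ)=(0.1315,222.08°,2.9249) → tip=(-0.4124,-0.3723,2.8533)
cmd 2: set κ=0.2967 → (κ,φ,ℓ)=(0.2967,222.08°,2.9249) → tip=(-0.8843,-0.7985,2.5714)
cmd 3: set φ=292.95° → (κ,φ,ℓ)=(0.2967,292.95°,2.9249) → tip=(0.4646,-1.0972,2.5714)

0.465 -1.097 2.571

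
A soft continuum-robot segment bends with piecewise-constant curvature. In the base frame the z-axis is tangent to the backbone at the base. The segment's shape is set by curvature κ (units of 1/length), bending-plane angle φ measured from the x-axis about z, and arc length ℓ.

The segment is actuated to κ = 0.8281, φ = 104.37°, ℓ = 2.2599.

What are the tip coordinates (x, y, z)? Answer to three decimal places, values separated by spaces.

θ = κ·ℓ = 0.8281 × 2.2599 = 1.87142 rad
ρ = (1 − cos θ)/κ = (1 − -0.29612)/0.8281 = 1.56517
z = sin θ / κ = 0.95515/0.8281 = 1.15342
x = ρ cos φ = 1.56517 × cos(104.37°) = -0.38845
y = ρ sin φ = 1.56517 × sin(104.37°) = 1.51620

-0.388 1.516 1.153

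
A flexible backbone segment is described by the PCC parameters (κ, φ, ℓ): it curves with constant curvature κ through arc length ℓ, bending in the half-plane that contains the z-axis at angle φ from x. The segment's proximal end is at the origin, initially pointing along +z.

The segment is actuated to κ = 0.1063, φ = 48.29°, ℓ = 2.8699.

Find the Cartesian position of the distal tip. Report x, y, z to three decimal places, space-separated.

θ = κ·ℓ = 0.1063 × 2.8699 = 0.30507 rad
ρ = (1 − cos θ)/κ = (1 − 0.95383)/0.1063 = 0.43438
z = sin θ / κ = 0.30036/0.1063 = 2.82559
x = ρ cos φ = 0.43438 × cos(48.29°) = 0.28902
y = ρ sin φ = 0.43438 × sin(48.29°) = 0.32427

0.289 0.324 2.826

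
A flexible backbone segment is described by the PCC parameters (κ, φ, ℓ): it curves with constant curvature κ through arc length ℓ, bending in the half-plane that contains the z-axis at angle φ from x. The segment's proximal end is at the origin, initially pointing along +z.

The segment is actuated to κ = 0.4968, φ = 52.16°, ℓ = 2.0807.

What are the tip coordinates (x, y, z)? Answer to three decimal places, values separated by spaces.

θ = κ·ℓ = 0.4968 × 2.0807 = 1.03369 rad
ρ = (1 − cos θ)/κ = (1 − 0.51165)/0.4968 = 0.98299
z = sin θ / κ = 0.85919/0.4968 = 1.72946
x = ρ cos φ = 0.98299 × cos(52.16°) = 0.60302
y = ρ sin φ = 0.98299 × sin(52.16°) = 0.77629

0.603 0.776 1.729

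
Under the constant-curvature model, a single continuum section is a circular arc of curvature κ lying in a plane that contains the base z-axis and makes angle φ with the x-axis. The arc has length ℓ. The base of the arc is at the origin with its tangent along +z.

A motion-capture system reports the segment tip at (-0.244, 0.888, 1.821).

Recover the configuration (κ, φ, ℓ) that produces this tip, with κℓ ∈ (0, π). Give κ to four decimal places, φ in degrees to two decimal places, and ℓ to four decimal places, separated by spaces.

0.4423 105.36 2.1171

ρ = √(x²+y²) = √(-0.244² + 0.888²) = 0.92091
φ = atan2(y, x) mod 360° = atan2(0.888, -0.244) = 105.3643°
|p|² = ρ² + z² = 0.92091² + 1.821² = 4.16412
κ = 2ρ / |p|² = 2×0.92091 / 4.16412 = 0.44231
θ = 2·atan2(ρ, z) = 2·atan2(0.92091, 1.821) = 0.93642 rad
ℓ = θ/κ = 0.93642/0.44231 = 2.11713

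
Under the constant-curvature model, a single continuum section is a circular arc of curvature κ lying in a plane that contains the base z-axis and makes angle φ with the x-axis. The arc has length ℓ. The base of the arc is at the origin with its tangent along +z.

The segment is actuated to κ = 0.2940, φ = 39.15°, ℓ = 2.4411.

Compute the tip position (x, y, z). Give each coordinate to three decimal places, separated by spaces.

0.651 0.530 2.237

θ = κ·ℓ = 0.2940 × 2.4411 = 0.71768 rad
ρ = (1 − cos θ)/κ = (1 − 0.75333)/0.2940 = 0.83901
z = sin θ / κ = 0.65764/0.2940 = 2.23688
x = ρ cos φ = 0.83901 × cos(39.15°) = 0.65065
y = ρ sin φ = 0.83901 × sin(39.15°) = 0.52971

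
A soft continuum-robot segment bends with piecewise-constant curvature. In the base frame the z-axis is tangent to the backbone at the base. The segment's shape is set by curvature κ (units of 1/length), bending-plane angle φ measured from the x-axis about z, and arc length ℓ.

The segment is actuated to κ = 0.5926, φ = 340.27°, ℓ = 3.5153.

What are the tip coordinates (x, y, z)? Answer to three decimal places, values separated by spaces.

θ = κ·ℓ = 0.5926 × 3.5153 = 2.08317 rad
ρ = (1 − cos θ)/κ = (1 − -0.49024)/0.5926 = 2.51476
z = sin θ / κ = 0.87158/0.5926 = 1.47078
x = ρ cos φ = 2.51476 × cos(340.27°) = 2.36712
y = ρ sin φ = 2.51476 × sin(340.27°) = -0.84895

2.367 -0.849 1.471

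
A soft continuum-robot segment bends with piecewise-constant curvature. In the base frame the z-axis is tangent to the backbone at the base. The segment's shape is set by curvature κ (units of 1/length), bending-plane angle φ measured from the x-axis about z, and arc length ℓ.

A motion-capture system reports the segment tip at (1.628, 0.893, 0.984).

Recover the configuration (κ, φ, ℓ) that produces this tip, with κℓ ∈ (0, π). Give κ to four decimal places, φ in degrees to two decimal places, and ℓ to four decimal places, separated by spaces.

0.8409 28.75 2.5769

ρ = √(x²+y²) = √(1.628² + 0.893²) = 1.85683
φ = atan2(y, x) mod 360° = atan2(0.893, 1.628) = 28.7459°
|p|² = ρ² + z² = 1.85683² + 0.984² = 4.41609
κ = 2ρ / |p|² = 2×1.85683 / 4.41609 = 0.84094
θ = 2·atan2(ρ, z) = 2·atan2(1.85683, 0.984) = 2.16698 rad
ℓ = θ/κ = 2.16698/0.84094 = 2.57685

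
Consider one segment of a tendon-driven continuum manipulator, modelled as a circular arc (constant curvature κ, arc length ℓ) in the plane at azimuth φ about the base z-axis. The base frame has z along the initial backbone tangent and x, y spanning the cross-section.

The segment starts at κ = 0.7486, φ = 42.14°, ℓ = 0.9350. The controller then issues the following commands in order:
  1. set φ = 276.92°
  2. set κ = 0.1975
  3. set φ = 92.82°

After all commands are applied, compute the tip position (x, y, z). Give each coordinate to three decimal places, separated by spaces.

-0.004 0.086 0.930

initial: κ=0.7486, φ=42.14°, ℓ=0.9350
cmd 1: set φ=276.92° → (κ,φ,ℓ)=(0.7486,276.92°,0.9350) → tip=(0.0378,-0.3118,0.8605)
cmd 2: set κ=0.1975 → (κ,φ,ℓ)=(0.1975,276.92°,0.9350) → tip=(0.0104,-0.0855,0.9297)
cmd 3: set φ=92.82° → (κ,φ,ℓ)=(0.1975,92.82°,0.9350) → tip=(-0.0042,0.0860,0.9297)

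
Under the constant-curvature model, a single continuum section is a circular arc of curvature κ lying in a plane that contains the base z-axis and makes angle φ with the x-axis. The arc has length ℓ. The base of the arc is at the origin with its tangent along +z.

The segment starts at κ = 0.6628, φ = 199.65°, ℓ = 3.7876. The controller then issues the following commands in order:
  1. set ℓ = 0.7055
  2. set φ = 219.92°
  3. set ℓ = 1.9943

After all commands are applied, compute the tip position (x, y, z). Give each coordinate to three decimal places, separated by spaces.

initial: κ=0.6628, φ=199.65°, ℓ=3.7876
cmd 1: set ℓ=0.7055 → (κ,φ,ℓ)=(0.6628,199.65°,0.7055) → tip=(-0.1525,-0.0545,0.6801)
cmd 2: set φ=219.92° → (κ,φ,ℓ)=(0.6628,219.92°,0.7055) → tip=(-0.1242,-0.1039,0.6801)
cmd 3: set ℓ=1.9943 → (κ,φ,ℓ)=(0.6628,219.92°,1.9943) → tip=(-0.8720,-0.7296,1.4622)

-0.872 -0.730 1.462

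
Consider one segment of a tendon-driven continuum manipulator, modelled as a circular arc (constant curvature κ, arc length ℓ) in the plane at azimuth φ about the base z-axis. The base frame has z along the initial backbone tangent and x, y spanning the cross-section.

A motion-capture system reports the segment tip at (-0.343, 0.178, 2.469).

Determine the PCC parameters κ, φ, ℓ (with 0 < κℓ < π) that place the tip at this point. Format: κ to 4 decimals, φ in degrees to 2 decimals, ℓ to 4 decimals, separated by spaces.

0.1238 152.57 2.5091

ρ = √(x²+y²) = √(-0.343² + 0.178²) = 0.38644
φ = atan2(y, x) mod 360° = atan2(0.178, -0.343) = 152.5729°
|p|² = ρ² + z² = 0.38644² + 2.469² = 6.24529
κ = 2ρ / |p|² = 2×0.38644 / 6.24529 = 0.12375
θ = 2·atan2(ρ, z) = 2·atan2(0.38644, 2.469) = 0.31051 rad
ℓ = θ/κ = 0.31051/0.12375 = 2.50913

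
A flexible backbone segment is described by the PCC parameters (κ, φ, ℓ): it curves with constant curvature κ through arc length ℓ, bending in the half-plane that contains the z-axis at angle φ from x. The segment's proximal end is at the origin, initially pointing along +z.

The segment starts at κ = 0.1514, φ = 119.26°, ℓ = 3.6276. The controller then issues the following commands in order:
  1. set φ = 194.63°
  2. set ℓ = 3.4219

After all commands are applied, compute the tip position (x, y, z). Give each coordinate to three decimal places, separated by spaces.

initial: κ=0.1514, φ=119.26°, ℓ=3.6276
cmd 1: set φ=194.63° → (κ,φ,ℓ)=(0.1514,194.63°,3.6276) → tip=(-0.9399,-0.2453,3.4480)
cmd 2: set ℓ=3.4219 → (κ,φ,ℓ)=(0.1514,194.63°,3.4219) → tip=(-0.8386,-0.2189,3.2709)

-0.839 -0.219 3.271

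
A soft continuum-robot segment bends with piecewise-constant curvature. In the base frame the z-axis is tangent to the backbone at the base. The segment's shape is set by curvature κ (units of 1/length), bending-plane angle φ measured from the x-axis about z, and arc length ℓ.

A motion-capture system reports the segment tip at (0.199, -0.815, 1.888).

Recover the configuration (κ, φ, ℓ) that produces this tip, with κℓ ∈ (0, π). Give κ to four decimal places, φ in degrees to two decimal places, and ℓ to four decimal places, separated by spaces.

0.3931 283.72 2.1275

ρ = √(x²+y²) = √(0.199² + -0.815²) = 0.83894
φ = atan2(y, x) mod 360° = atan2(-0.815, 0.199) = 283.7215°
|p|² = ρ² + z² = 0.83894² + 1.888² = 4.26837
κ = 2ρ / |p|² = 2×0.83894 / 4.26837 = 0.39310
θ = 2·atan2(ρ, z) = 2·atan2(0.83894, 1.888) = 0.83630 rad
ℓ = θ/κ = 0.83630/0.39310 = 2.12746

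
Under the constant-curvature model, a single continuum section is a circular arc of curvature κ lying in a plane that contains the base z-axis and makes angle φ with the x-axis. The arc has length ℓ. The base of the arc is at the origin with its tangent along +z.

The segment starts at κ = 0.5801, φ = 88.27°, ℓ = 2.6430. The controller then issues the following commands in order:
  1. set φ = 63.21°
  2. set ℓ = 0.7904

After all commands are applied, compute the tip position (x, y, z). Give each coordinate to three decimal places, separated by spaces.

0.080 0.159 0.763

initial: κ=0.5801, φ=88.27°, ℓ=2.6430
cmd 1: set φ=63.21° → (κ,φ,ℓ)=(0.5801,63.21°,2.6430) → tip=(0.7478,1.4810,1.7226)
cmd 2: set ℓ=0.7904 → (κ,φ,ℓ)=(0.5801,63.21°,0.7904) → tip=(0.0803,0.1589,0.7630)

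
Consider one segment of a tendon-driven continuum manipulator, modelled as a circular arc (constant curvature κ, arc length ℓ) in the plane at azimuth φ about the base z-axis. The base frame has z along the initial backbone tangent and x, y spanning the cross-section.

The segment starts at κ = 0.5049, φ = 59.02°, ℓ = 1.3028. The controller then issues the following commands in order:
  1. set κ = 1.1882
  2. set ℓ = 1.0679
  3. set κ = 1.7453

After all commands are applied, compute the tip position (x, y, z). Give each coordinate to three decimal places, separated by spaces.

initial: κ=0.5049, φ=59.02°, ℓ=1.3028
cmd 1: set κ=1.1882 → (κ,φ,ℓ)=(1.1882,59.02°,1.3028) → tip=(0.4233,0.7051,0.8414)
cmd 2: set ℓ=1.0679 → (κ,φ,ℓ)=(1.1882,59.02°,1.0679) → tip=(0.3044,0.5070,0.8035)
cmd 3: set κ=1.7453 → (κ,φ,ℓ)=(1.7453,59.02°,1.0679) → tip=(0.3801,0.6331,0.5485)

0.380 0.633 0.549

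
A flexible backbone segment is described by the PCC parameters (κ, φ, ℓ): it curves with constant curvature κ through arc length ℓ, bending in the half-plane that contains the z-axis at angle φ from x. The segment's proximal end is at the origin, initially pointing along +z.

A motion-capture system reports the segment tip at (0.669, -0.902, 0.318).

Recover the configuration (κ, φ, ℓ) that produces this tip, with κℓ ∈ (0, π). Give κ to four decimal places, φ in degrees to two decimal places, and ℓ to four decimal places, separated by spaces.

1.6487 306.56 1.5707

ρ = √(x²+y²) = √(0.669² + -0.902²) = 1.12302
φ = atan2(y, x) mod 360° = atan2(-0.902, 0.669) = 306.5638°
|p|² = ρ² + z² = 1.12302² + 0.318² = 1.36229
κ = 2ρ / |p|² = 2×1.12302 / 1.36229 = 1.64872
θ = 2·atan2(ρ, z) = 2·atan2(1.12302, 0.318) = 2.58971 rad
ℓ = θ/κ = 2.58971/1.64872 = 1.57074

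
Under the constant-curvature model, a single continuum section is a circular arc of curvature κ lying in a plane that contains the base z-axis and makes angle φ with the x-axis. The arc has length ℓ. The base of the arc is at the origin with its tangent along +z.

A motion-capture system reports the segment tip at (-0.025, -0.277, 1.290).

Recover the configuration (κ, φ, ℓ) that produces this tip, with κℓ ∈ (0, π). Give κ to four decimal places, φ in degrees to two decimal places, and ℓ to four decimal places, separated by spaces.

ρ = √(x²+y²) = √(-0.025² + -0.277²) = 0.27813
φ = atan2(y, x) mod 360° = atan2(-0.277, -0.025) = 264.8429°
|p|² = ρ² + z² = 0.27813² + 1.290² = 1.74145
κ = 2ρ / |p|² = 2×0.27813 / 1.74145 = 0.31942
θ = 2·atan2(ρ, z) = 2·atan2(0.27813, 1.290) = 0.42470 rad
ℓ = θ/κ = 0.42470/0.31942 = 1.32961

0.3194 264.84 1.3296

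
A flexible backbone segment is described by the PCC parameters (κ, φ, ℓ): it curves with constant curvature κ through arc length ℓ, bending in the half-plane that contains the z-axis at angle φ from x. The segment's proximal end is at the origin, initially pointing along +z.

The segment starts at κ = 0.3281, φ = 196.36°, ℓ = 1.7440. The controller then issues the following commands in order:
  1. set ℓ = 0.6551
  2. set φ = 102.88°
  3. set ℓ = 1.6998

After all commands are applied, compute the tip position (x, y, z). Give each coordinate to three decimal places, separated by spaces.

-0.103 0.450 1.613

initial: κ=0.3281, φ=196.36°, ℓ=1.7440
cmd 1: set ℓ=0.6551 → (κ,φ,ℓ)=(0.3281,196.36°,0.6551) → tip=(-0.0673,-0.0198,0.6501)
cmd 2: set φ=102.88° → (κ,φ,ℓ)=(0.3281,102.88°,0.6551) → tip=(-0.0156,0.0684,0.6501)
cmd 3: set ℓ=1.6998 → (κ,φ,ℓ)=(0.3281,102.88°,1.6998) → tip=(-0.1029,0.4502,1.6130)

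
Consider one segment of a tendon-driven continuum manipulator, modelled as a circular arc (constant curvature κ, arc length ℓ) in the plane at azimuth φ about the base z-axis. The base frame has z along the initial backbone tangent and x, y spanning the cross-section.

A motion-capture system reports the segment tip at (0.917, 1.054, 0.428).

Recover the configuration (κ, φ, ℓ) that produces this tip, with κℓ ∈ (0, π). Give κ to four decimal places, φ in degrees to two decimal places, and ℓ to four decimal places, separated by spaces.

ρ = √(x²+y²) = √(0.917² + 1.054²) = 1.39707
φ = atan2(y, x) mod 360° = atan2(1.054, 0.917) = 48.9761°
|p|² = ρ² + z² = 1.39707² + 0.428² = 2.13499
κ = 2ρ / |p|² = 2×1.39707 / 2.13499 = 1.30874
θ = 2·atan2(ρ, z) = 2·atan2(1.39707, 0.428) = 2.54704 rad
ℓ = θ/κ = 2.54704/1.30874 = 1.94618

1.3087 48.98 1.9462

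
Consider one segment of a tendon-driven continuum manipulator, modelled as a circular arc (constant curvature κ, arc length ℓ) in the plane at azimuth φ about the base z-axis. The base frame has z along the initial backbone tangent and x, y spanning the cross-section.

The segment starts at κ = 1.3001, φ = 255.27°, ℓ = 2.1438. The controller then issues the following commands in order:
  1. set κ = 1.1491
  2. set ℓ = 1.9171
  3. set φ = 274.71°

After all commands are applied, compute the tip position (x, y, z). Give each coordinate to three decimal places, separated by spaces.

initial: κ=1.3001, φ=255.27°, ℓ=2.1438
cmd 1: set κ=1.1491 → (κ,φ,ℓ)=(1.1491,255.27°,2.1438) → tip=(-0.3936,-1.4971,0.5460)
cmd 2: set ℓ=1.9171 → (κ,φ,ℓ)=(1.1491,255.27°,1.9171) → tip=(-0.3520,-1.3390,0.7021)
cmd 3: set φ=274.71° → (κ,φ,ℓ)=(1.1491,274.71°,1.9171) → tip=(0.1137,-1.3798,0.7021)

0.114 -1.380 0.702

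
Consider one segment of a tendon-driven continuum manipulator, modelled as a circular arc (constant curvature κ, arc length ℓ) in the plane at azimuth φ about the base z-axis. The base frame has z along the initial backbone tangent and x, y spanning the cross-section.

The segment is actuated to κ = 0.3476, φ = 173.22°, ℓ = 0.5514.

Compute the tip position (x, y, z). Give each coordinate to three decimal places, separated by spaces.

-0.052 0.006 0.548

θ = κ·ℓ = 0.3476 × 0.5514 = 0.19167 rad
ρ = (1 − cos θ)/κ = (1 − 0.98169)/0.3476 = 0.05268
z = sin θ / κ = 0.19050/0.3476 = 0.54803
x = ρ cos φ = 0.05268 × cos(173.22°) = -0.05231
y = ρ sin φ = 0.05268 × sin(173.22°) = 0.00622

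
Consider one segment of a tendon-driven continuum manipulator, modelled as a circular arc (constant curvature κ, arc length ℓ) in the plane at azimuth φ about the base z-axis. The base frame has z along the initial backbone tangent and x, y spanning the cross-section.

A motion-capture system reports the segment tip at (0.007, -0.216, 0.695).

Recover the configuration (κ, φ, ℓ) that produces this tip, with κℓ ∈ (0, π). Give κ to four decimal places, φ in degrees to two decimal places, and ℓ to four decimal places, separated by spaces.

0.8159 271.86 0.7390

ρ = √(x²+y²) = √(0.007² + -0.216²) = 0.21611
φ = atan2(y, x) mod 360° = atan2(-0.216, 0.007) = 271.8562°
|p|² = ρ² + z² = 0.21611² + 0.695² = 0.52973
κ = 2ρ / |p|² = 2×0.21611 / 0.52973 = 0.81594
θ = 2·atan2(ρ, z) = 2·atan2(0.21611, 0.695) = 0.60295 rad
ℓ = θ/κ = 0.60295/0.81594 = 0.73897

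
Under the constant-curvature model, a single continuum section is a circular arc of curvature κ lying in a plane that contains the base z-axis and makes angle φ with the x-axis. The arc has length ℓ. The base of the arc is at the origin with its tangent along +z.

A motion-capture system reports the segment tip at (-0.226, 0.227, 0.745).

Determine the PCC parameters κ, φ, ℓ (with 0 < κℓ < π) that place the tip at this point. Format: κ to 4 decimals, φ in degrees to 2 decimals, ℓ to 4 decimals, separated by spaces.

ρ = √(x²+y²) = √(-0.226² + 0.227²) = 0.32032
φ = atan2(y, x) mod 360° = atan2(0.227, -0.226) = 134.8735°
|p|² = ρ² + z² = 0.32032² + 0.745² = 0.65763
κ = 2ρ / |p|² = 2×0.32032 / 0.65763 = 0.97417
θ = 2·atan2(ρ, z) = 2·atan2(0.32032, 0.745) = 0.81213 rad
ℓ = θ/κ = 0.81213/0.97417 = 0.83367

0.9742 134.87 0.8337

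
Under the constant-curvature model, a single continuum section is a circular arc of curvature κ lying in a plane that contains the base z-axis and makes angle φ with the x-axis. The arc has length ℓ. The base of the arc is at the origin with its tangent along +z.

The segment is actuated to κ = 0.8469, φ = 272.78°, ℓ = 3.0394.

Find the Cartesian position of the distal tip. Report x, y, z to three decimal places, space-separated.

θ = κ·ℓ = 0.8469 × 3.0394 = 2.57407 rad
ρ = (1 − cos θ)/κ = (1 − -0.84323)/0.8469 = 2.17645
z = sin θ / κ = 0.53755/0.8469 = 0.63472
x = ρ cos φ = 2.17645 × cos(272.78°) = 0.10556
y = ρ sin φ = 2.17645 × sin(272.78°) = -2.17389

0.106 -2.174 0.635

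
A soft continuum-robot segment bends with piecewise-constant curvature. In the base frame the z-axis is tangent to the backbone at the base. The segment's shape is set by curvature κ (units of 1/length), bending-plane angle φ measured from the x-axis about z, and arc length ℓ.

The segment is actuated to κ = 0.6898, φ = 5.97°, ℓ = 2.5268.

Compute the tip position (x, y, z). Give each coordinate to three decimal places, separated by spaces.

θ = κ·ℓ = 0.6898 × 2.5268 = 1.74299 rad
ρ = (1 − cos θ)/κ = (1 − -0.17134)/0.6898 = 1.69809
z = sin θ / κ = 0.98521/0.6898 = 1.42826
x = ρ cos φ = 1.69809 × cos(5.97°) = 1.68888
y = ρ sin φ = 1.69809 × sin(5.97°) = 0.17661

1.689 0.177 1.428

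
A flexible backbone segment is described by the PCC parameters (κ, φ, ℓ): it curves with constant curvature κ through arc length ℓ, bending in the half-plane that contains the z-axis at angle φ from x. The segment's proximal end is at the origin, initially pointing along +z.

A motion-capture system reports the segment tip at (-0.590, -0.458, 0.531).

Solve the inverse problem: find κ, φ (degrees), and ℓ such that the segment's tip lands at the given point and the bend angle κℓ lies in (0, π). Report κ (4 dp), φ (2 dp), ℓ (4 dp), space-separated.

ρ = √(x²+y²) = √(-0.590² + -0.458²) = 0.74690
φ = atan2(y, x) mod 360° = atan2(-0.458, -0.590) = 217.8212°
|p|² = ρ² + z² = 0.74690² + 0.531² = 0.83982
κ = 2ρ / |p|² = 2×0.74690 / 0.83982 = 1.77871
θ = 2·atan2(ρ, z) = 2·atan2(0.74690, 0.531) = 1.90554 rad
ℓ = θ/κ = 1.90554/1.77871 = 1.07130

1.7787 217.82 1.0713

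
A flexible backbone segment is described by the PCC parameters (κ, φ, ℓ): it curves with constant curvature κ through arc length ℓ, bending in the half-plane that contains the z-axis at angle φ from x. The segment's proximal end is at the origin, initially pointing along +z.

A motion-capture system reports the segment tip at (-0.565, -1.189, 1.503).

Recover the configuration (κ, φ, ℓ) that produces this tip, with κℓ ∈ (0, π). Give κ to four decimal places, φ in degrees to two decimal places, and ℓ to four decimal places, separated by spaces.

ρ = √(x²+y²) = √(-0.565² + -1.189²) = 1.31641
φ = atan2(y, x) mod 360° = atan2(-1.189, -0.565) = 244.5834°
|p|² = ρ² + z² = 1.31641² + 1.503² = 3.99195
κ = 2ρ / |p|² = 2×1.31641 / 3.99195 = 0.65953
θ = 2·atan2(ρ, z) = 2·atan2(1.31641, 1.503) = 1.43863 rad
ℓ = θ/κ = 1.43863/0.65953 = 2.18129

0.6595 244.58 2.1813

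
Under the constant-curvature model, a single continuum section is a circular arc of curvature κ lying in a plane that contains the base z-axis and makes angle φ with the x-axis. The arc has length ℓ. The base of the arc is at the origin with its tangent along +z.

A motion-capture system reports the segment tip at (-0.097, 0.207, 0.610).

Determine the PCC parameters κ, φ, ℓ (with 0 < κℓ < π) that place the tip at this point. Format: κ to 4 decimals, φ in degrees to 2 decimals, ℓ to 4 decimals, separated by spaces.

ρ = √(x²+y²) = √(-0.097² + 0.207²) = 0.22860
φ = atan2(y, x) mod 360° = atan2(0.207, -0.097) = 115.1077°
|p|² = ρ² + z² = 0.22860² + 0.610² = 0.42436
κ = 2ρ / |p|² = 2×0.22860 / 0.42436 = 1.07739
θ = 2·atan2(ρ, z) = 2·atan2(0.22860, 0.610) = 0.71711 rad
ℓ = θ/κ = 0.71711/1.07739 = 0.66560

1.0774 115.11 0.6656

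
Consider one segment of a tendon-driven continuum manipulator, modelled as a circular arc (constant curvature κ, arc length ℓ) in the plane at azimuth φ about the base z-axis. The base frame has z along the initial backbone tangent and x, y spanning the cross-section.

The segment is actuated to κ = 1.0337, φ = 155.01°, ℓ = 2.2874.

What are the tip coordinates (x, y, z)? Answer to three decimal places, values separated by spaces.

θ = κ·ℓ = 1.0337 × 2.2874 = 2.36449 rad
ρ = (1 − cos θ)/κ = (1 − -0.71294)/1.0337 = 1.65710
z = sin θ / κ = 0.70122/1.0337 = 0.67836
x = ρ cos φ = 1.65710 × cos(155.01°) = -1.50197
y = ρ sin φ = 1.65710 × sin(155.01°) = 0.70006

-1.502 0.700 0.678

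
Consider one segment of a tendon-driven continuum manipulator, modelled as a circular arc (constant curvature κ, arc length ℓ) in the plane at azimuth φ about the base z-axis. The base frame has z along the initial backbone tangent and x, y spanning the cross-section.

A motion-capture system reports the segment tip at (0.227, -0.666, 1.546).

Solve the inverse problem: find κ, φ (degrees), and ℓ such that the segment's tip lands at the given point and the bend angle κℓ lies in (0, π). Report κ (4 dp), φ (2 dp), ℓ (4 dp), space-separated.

ρ = √(x²+y²) = √(0.227² + -0.666²) = 0.70362
φ = atan2(y, x) mod 360° = atan2(-0.666, 0.227) = 288.8212°
|p|² = ρ² + z² = 0.70362² + 1.546² = 2.88520
κ = 2ρ / |p|² = 2×0.70362 / 2.88520 = 0.48775
θ = 2·atan2(ρ, z) = 2·atan2(0.70362, 1.546) = 0.85421 rad
ℓ = θ/κ = 0.85421/0.48775 = 1.75135

0.4877 288.82 1.7514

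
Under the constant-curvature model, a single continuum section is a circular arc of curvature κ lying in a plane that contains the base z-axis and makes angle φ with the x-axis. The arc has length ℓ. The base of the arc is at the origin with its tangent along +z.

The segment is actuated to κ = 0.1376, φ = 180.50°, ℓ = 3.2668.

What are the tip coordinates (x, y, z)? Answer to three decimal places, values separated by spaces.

-0.722 -0.006 3.158

θ = κ·ℓ = 0.1376 × 3.2668 = 0.44951 rad
ρ = (1 − cos θ)/κ = (1 − 0.90066)/0.1376 = 0.72195
z = sin θ / κ = 0.43453/0.1376 = 3.15789
x = ρ cos φ = 0.72195 × cos(180.50°) = -0.72192
y = ρ sin φ = 0.72195 × sin(180.50°) = -0.00630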